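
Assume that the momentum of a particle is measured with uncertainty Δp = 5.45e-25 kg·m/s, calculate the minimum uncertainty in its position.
96.750 pm

Using the Heisenberg uncertainty principle:
ΔxΔp ≥ ℏ/2

The minimum uncertainty in position is:
Δx_min = ℏ/(2Δp)
Δx_min = (1.055e-34 J·s) / (2 × 5.450e-25 kg·m/s)
Δx_min = 9.675e-11 m = 96.750 pm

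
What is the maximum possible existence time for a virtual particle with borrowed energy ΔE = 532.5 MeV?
6.180 × 10^-25 s

Using the energy-time uncertainty principle:
ΔEΔt ≥ ℏ/2

For a virtual particle borrowing energy ΔE, the maximum lifetime is:
Δt_max = ℏ/(2ΔE)

Converting energy:
ΔE = 532.5 MeV = 8.532e-11 J

Δt_max = (1.055e-34 J·s) / (2 × 8.532e-11 J)
Δt_max = 6.180e-25 s = 6.180 × 10^-25 s

Virtual particles with higher borrowed energy exist for shorter times.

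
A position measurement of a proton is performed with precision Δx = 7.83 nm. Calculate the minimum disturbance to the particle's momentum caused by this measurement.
6.734 × 10^-27 kg·m/s

The uncertainty principle implies that measuring position disturbs momentum:
ΔxΔp ≥ ℏ/2

When we measure position with precision Δx, we necessarily introduce a momentum uncertainty:
Δp ≥ ℏ/(2Δx)
Δp_min = (1.055e-34 J·s) / (2 × 7.830e-09 m)
Δp_min = 6.734e-27 kg·m/s

The more precisely we measure position, the greater the momentum disturbance.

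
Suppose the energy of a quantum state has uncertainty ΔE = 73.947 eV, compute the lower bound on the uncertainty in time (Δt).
4.451 as

Using the energy-time uncertainty principle:
ΔEΔt ≥ ℏ/2

The minimum uncertainty in time is:
Δt_min = ℏ/(2ΔE)
Δt_min = (1.055e-34 J·s) / (2 × 1.185e-17 J)
Δt_min = 4.451e-18 s = 4.451 as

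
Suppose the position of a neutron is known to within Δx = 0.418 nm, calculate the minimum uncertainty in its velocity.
75.314 m/s

Using the Heisenberg uncertainty principle and Δp = mΔv:
ΔxΔp ≥ ℏ/2
Δx(mΔv) ≥ ℏ/2

The minimum uncertainty in velocity is:
Δv_min = ℏ/(2mΔx)
Δv_min = (1.055e-34 J·s) / (2 × 1.675e-27 kg × 4.180e-10 m)
Δv_min = 7.531e+01 m/s = 75.314 m/s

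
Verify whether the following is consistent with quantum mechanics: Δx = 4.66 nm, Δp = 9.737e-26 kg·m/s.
Yes, it satisfies the uncertainty principle.

Calculate the product ΔxΔp:
ΔxΔp = (4.660e-09 m) × (9.737e-26 kg·m/s)
ΔxΔp = 4.537e-34 J·s

Compare to the minimum allowed value ℏ/2:
ℏ/2 = 5.273e-35 J·s

Since ΔxΔp = 4.537e-34 J·s ≥ 5.273e-35 J·s = ℏ/2,
the measurement satisfies the uncertainty principle.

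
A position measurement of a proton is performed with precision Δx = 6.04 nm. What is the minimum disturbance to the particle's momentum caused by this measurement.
8.730 × 10^-27 kg·m/s

The uncertainty principle implies that measuring position disturbs momentum:
ΔxΔp ≥ ℏ/2

When we measure position with precision Δx, we necessarily introduce a momentum uncertainty:
Δp ≥ ℏ/(2Δx)
Δp_min = (1.055e-34 J·s) / (2 × 6.040e-09 m)
Δp_min = 8.730e-27 kg·m/s

The more precisely we measure position, the greater the momentum disturbance.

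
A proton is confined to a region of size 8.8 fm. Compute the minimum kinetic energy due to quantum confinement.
66.987 keV

Using the uncertainty principle:

1. Position uncertainty: Δx ≈ 8.800e-15 m
2. Minimum momentum uncertainty: Δp = ℏ/(2Δx) = 5.992e-21 kg·m/s
3. Minimum kinetic energy:
   KE = (Δp)²/(2m) = (5.992e-21)²/(2 × 1.673e-27 kg)
   KE = 1.073e-14 J = 66.987 keV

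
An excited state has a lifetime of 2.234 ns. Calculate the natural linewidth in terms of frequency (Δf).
35.621 MHz

Using the energy-time uncertainty principle and E = hf:
ΔEΔt ≥ ℏ/2
hΔf·Δt ≥ ℏ/2

The minimum frequency uncertainty is:
Δf = ℏ/(2hτ) = 1/(4πτ)
Δf = 1/(4π × 2.234e-09 s)
Δf = 3.562e+07 Hz = 35.621 MHz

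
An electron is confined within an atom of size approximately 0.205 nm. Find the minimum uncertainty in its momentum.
2.572 × 10^-25 kg·m/s

Using the Heisenberg uncertainty principle:
ΔxΔp ≥ ℏ/2

With Δx ≈ L = 2.050e-10 m (the confinement size):
Δp_min = ℏ/(2Δx)
Δp_min = (1.055e-34 J·s) / (2 × 2.050e-10 m)
Δp_min = 2.572e-25 kg·m/s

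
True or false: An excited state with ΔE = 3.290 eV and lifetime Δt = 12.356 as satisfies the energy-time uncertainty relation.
No, it violates the uncertainty relation.

Calculate the product ΔEΔt:
ΔE = 3.290 eV = 5.271e-19 J
ΔEΔt = (5.271e-19 J) × (1.236e-17 s)
ΔEΔt = 6.513e-36 J·s

Compare to the minimum allowed value ℏ/2:
ℏ/2 = 5.273e-35 J·s

Since ΔEΔt = 6.513e-36 J·s < 5.273e-35 J·s = ℏ/2,
this violates the uncertainty relation.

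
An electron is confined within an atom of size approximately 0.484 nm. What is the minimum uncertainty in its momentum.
1.089 × 10^-25 kg·m/s

Using the Heisenberg uncertainty principle:
ΔxΔp ≥ ℏ/2

With Δx ≈ L = 4.840e-10 m (the confinement size):
Δp_min = ℏ/(2Δx)
Δp_min = (1.055e-34 J·s) / (2 × 4.840e-10 m)
Δp_min = 1.089e-25 kg·m/s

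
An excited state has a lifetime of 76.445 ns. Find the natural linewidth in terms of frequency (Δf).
1.041 MHz

Using the energy-time uncertainty principle and E = hf:
ΔEΔt ≥ ℏ/2
hΔf·Δt ≥ ℏ/2

The minimum frequency uncertainty is:
Δf = ℏ/(2hτ) = 1/(4πτ)
Δf = 1/(4π × 7.644e-08 s)
Δf = 1.041e+06 Hz = 1.041 MHz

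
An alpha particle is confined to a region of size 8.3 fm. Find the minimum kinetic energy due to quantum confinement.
18.955 keV

Using the uncertainty principle:

1. Position uncertainty: Δx ≈ 8.300e-15 m
2. Minimum momentum uncertainty: Δp = ℏ/(2Δx) = 6.353e-21 kg·m/s
3. Minimum kinetic energy:
   KE = (Δp)²/(2m) = (6.353e-21)²/(2 × 6.645e-27 kg)
   KE = 3.037e-15 J = 18.955 keV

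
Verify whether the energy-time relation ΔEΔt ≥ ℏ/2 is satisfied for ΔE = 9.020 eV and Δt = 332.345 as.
Yes, it satisfies the uncertainty relation.

Calculate the product ΔEΔt:
ΔE = 9.020 eV = 1.445e-18 J
ΔEΔt = (1.445e-18 J) × (3.323e-16 s)
ΔEΔt = 4.803e-34 J·s

Compare to the minimum allowed value ℏ/2:
ℏ/2 = 5.273e-35 J·s

Since ΔEΔt = 4.803e-34 J·s ≥ 5.273e-35 J·s = ℏ/2,
this satisfies the uncertainty relation.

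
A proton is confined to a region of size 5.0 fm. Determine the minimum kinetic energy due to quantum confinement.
207.498 keV

Using the uncertainty principle:

1. Position uncertainty: Δx ≈ 5.000e-15 m
2. Minimum momentum uncertainty: Δp = ℏ/(2Δx) = 1.055e-20 kg·m/s
3. Minimum kinetic energy:
   KE = (Δp)²/(2m) = (1.055e-20)²/(2 × 1.673e-27 kg)
   KE = 3.324e-14 J = 207.498 keV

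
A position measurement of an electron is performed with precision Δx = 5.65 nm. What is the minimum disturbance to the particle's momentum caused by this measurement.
9.332 × 10^-27 kg·m/s

The uncertainty principle implies that measuring position disturbs momentum:
ΔxΔp ≥ ℏ/2

When we measure position with precision Δx, we necessarily introduce a momentum uncertainty:
Δp ≥ ℏ/(2Δx)
Δp_min = (1.055e-34 J·s) / (2 × 5.650e-09 m)
Δp_min = 9.332e-27 kg·m/s

The more precisely we measure position, the greater the momentum disturbance.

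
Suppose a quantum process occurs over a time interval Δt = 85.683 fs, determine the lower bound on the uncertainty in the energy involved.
3.841 meV

Using the energy-time uncertainty principle:
ΔEΔt ≥ ℏ/2

The minimum uncertainty in energy is:
ΔE_min = ℏ/(2Δt)
ΔE_min = (1.055e-34 J·s) / (2 × 8.568e-14 s)
ΔE_min = 6.154e-22 J = 3.841 meV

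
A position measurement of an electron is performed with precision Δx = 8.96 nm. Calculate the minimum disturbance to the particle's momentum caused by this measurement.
5.885 × 10^-27 kg·m/s

The uncertainty principle implies that measuring position disturbs momentum:
ΔxΔp ≥ ℏ/2

When we measure position with precision Δx, we necessarily introduce a momentum uncertainty:
Δp ≥ ℏ/(2Δx)
Δp_min = (1.055e-34 J·s) / (2 × 8.960e-09 m)
Δp_min = 5.885e-27 kg·m/s

The more precisely we measure position, the greater the momentum disturbance.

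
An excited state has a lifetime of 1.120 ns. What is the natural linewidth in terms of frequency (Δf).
71.051 MHz

Using the energy-time uncertainty principle and E = hf:
ΔEΔt ≥ ℏ/2
hΔf·Δt ≥ ℏ/2

The minimum frequency uncertainty is:
Δf = ℏ/(2hτ) = 1/(4πτ)
Δf = 1/(4π × 1.120e-09 s)
Δf = 7.105e+07 Hz = 71.051 MHz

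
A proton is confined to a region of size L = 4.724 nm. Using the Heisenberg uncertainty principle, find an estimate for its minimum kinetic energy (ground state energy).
232.453 neV

Using the uncertainty principle to estimate ground state energy:

1. The position uncertainty is approximately the confinement size:
   Δx ≈ L = 4.724e-09 m

2. From ΔxΔp ≥ ℏ/2, the minimum momentum uncertainty is:
   Δp ≈ ℏ/(2L) = 1.116e-26 kg·m/s

3. The kinetic energy is approximately:
   KE ≈ (Δp)²/(2m) = (1.116e-26)²/(2 × 1.673e-27 kg)
   KE ≈ 3.724e-26 J = 232.453 neV

This is an order-of-magnitude estimate of the ground state energy.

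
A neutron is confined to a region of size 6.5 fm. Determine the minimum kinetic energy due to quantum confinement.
122.611 keV

Using the uncertainty principle:

1. Position uncertainty: Δx ≈ 6.500e-15 m
2. Minimum momentum uncertainty: Δp = ℏ/(2Δx) = 8.112e-21 kg·m/s
3. Minimum kinetic energy:
   KE = (Δp)²/(2m) = (8.112e-21)²/(2 × 1.675e-27 kg)
   KE = 1.964e-14 J = 122.611 keV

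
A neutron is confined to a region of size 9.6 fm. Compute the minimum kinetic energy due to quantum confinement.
56.210 keV

Using the uncertainty principle:

1. Position uncertainty: Δx ≈ 9.600e-15 m
2. Minimum momentum uncertainty: Δp = ℏ/(2Δx) = 5.493e-21 kg·m/s
3. Minimum kinetic energy:
   KE = (Δp)²/(2m) = (5.493e-21)²/(2 × 1.675e-27 kg)
   KE = 9.006e-15 J = 56.210 keV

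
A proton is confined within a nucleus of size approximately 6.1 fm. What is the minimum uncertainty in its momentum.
8.644 × 10^-21 kg·m/s

Using the Heisenberg uncertainty principle:
ΔxΔp ≥ ℏ/2

With Δx ≈ L = 6.100e-15 m (the confinement size):
Δp_min = ℏ/(2Δx)
Δp_min = (1.055e-34 J·s) / (2 × 6.100e-15 m)
Δp_min = 8.644e-21 kg·m/s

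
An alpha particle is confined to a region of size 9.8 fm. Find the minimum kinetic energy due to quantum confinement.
13.597 keV

Using the uncertainty principle:

1. Position uncertainty: Δx ≈ 9.800e-15 m
2. Minimum momentum uncertainty: Δp = ℏ/(2Δx) = 5.380e-21 kg·m/s
3. Minimum kinetic energy:
   KE = (Δp)²/(2m) = (5.380e-21)²/(2 × 6.645e-27 kg)
   KE = 2.178e-15 J = 13.597 keV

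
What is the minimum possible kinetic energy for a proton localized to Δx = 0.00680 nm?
112.185 meV

Localizing a particle requires giving it sufficient momentum uncertainty:

1. From uncertainty principle: Δp ≥ ℏ/(2Δx)
   Δp_min = (1.055e-34 J·s) / (2 × 6.800e-12 m)
   Δp_min = 7.754e-24 kg·m/s

2. This momentum uncertainty corresponds to kinetic energy:
   KE ≈ (Δp)²/(2m) = (7.754e-24)²/(2 × 1.673e-27 kg)
   KE = 1.797e-20 J = 112.185 meV

Tighter localization requires more energy.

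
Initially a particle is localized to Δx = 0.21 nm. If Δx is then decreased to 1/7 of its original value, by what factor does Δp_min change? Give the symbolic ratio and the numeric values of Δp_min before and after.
Original Δp_min = 2.511 × 10^-25 kg·m/s; new Δp'_min = 1.758 × 10^-24 kg·m/s; ratio Δp'_min/Δp_min = 7.

From the uncertainty principle ΔxΔp ≥ ℏ/2, the minimum momentum uncertainty is Δp_min = ℏ/(2Δx).

Original (Δx = 0.21 nm = 2.100e-10 m):
Δp_min = (1.055e-34 J·s)/(2 × 2.100e-10 m) = 2.511e-25 kg·m/s

When Δx → (1/7)Δx:
Δp'_min = ℏ/(2 × (1/7)Δx) = 7 × ℏ/(2Δx) = 7 × Δp_min
Δp'_min = 7 × 2.511e-25 kg·m/s = 1.758e-24 kg·m/s

Since Δp_min ∝ 1/Δx, when Δx is decreased to 1/7 of its original value, Δp_min increases to 7 times its original value.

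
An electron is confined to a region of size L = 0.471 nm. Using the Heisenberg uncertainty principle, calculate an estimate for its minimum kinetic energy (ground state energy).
42.936 meV

Using the uncertainty principle to estimate ground state energy:

1. The position uncertainty is approximately the confinement size:
   Δx ≈ L = 4.710e-10 m

2. From ΔxΔp ≥ ℏ/2, the minimum momentum uncertainty is:
   Δp ≈ ℏ/(2L) = 1.120e-25 kg·m/s

3. The kinetic energy is approximately:
   KE ≈ (Δp)²/(2m) = (1.120e-25)²/(2 × 9.109e-31 kg)
   KE ≈ 6.879e-21 J = 42.936 meV

This is an order-of-magnitude estimate of the ground state energy.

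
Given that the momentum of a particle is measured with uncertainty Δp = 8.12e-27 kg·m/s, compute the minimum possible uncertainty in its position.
6.494 nm

Using the Heisenberg uncertainty principle:
ΔxΔp ≥ ℏ/2

The minimum uncertainty in position is:
Δx_min = ℏ/(2Δp)
Δx_min = (1.055e-34 J·s) / (2 × 8.120e-27 kg·m/s)
Δx_min = 6.494e-09 m = 6.494 nm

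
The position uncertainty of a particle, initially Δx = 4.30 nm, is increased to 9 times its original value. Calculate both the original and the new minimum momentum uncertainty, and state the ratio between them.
Original Δp_min = 1.226 × 10^-26 kg·m/s; new Δp'_min = 1.362 × 10^-27 kg·m/s; ratio Δp'_min/Δp_min = 1/9.

From the uncertainty principle ΔxΔp ≥ ℏ/2, the minimum momentum uncertainty is Δp_min = ℏ/(2Δx).

Original (Δx = 4.30 nm = 4.300e-09 m):
Δp_min = (1.055e-34 J·s)/(2 × 4.300e-09 m) = 1.226e-26 kg·m/s

When Δx → 9Δx:
Δp'_min = ℏ/(2 × 9Δx) = (1/9) × ℏ/(2Δx) = (1/9) × Δp_min
Δp'_min = 1/9 × 1.226e-26 kg·m/s = 1.362e-27 kg·m/s

Since Δp_min ∝ 1/Δx, when Δx is increased to 9 times its original value, Δp_min decreases to 1/9 of its original value.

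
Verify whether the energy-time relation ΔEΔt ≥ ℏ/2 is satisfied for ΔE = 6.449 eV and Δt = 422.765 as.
Yes, it satisfies the uncertainty relation.

Calculate the product ΔEΔt:
ΔE = 6.449 eV = 1.033e-18 J
ΔEΔt = (1.033e-18 J) × (4.228e-16 s)
ΔEΔt = 4.368e-34 J·s

Compare to the minimum allowed value ℏ/2:
ℏ/2 = 5.273e-35 J·s

Since ΔEΔt = 4.368e-34 J·s ≥ 5.273e-35 J·s = ℏ/2,
this satisfies the uncertainty relation.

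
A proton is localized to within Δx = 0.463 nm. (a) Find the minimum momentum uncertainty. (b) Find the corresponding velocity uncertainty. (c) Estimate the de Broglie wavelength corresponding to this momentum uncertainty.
(a) Δp_min = 1.139 × 10^-25 kg·m/s
(b) Δv_min = 68.088 m/s
(c) λ_dB = 5.818 nm

Step-by-step:

(a) From the uncertainty principle:
Δp_min = ℏ/(2Δx) = (1.055e-34 J·s)/(2 × 4.630e-10 m) = 1.139e-25 kg·m/s

(b) The velocity uncertainty:
Δv = Δp/m = (1.139e-25 kg·m/s)/(1.673e-27 kg) = 6.809e+01 m/s = 68.088 m/s

(c) The de Broglie wavelength for this momentum:
λ = h/p = (6.626e-34 J·s)/(1.139e-25 kg·m/s) = 5.818e-09 m = 5.818 nm

Note: The de Broglie wavelength is comparable to the localization size, as expected from wave-particle duality.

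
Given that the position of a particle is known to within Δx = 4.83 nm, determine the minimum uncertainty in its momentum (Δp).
1.092 × 10^-26 kg·m/s

Using the Heisenberg uncertainty principle:
ΔxΔp ≥ ℏ/2

The minimum uncertainty in momentum is:
Δp_min = ℏ/(2Δx)
Δp_min = (1.055e-34 J·s) / (2 × 4.830e-09 m)
Δp_min = 1.092e-26 kg·m/s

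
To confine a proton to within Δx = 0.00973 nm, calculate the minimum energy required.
54.793 meV

Localizing a particle requires giving it sufficient momentum uncertainty:

1. From uncertainty principle: Δp ≥ ℏ/(2Δx)
   Δp_min = (1.055e-34 J·s) / (2 × 9.730e-12 m)
   Δp_min = 5.419e-24 kg·m/s

2. This momentum uncertainty corresponds to kinetic energy:
   KE ≈ (Δp)²/(2m) = (5.419e-24)²/(2 × 1.673e-27 kg)
   KE = 8.779e-21 J = 54.793 meV

Tighter localization requires more energy.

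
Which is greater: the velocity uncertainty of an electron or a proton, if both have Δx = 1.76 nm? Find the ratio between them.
The electron has the larger minimum velocity uncertainty, by a ratio of 1836.2.

For both particles, Δp_min = ℏ/(2Δx) = 2.996e-26 kg·m/s (same for both).

The velocity uncertainty is Δv = Δp/m:
- electron: Δv = 2.996e-26 / 9.109e-31 = 3.289e+04 m/s = 32.889 km/s
- proton: Δv = 2.996e-26 / 1.673e-27 = 1.791e+01 m/s = 17.912 m/s

Ratio: 3.289e+04 / 1.791e+01 = 1836.2

The lighter particle has larger velocity uncertainty because Δv ∝ 1/m.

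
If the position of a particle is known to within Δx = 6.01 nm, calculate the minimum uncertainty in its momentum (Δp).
8.773 × 10^-27 kg·m/s

Using the Heisenberg uncertainty principle:
ΔxΔp ≥ ℏ/2

The minimum uncertainty in momentum is:
Δp_min = ℏ/(2Δx)
Δp_min = (1.055e-34 J·s) / (2 × 6.010e-09 m)
Δp_min = 8.773e-27 kg·m/s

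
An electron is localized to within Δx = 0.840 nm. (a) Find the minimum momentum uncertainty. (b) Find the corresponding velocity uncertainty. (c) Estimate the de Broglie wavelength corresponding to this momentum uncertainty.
(a) Δp_min = 6.277 × 10^-26 kg·m/s
(b) Δv_min = 68.909 km/s
(c) λ_dB = 10.556 nm

Step-by-step:

(a) From the uncertainty principle:
Δp_min = ℏ/(2Δx) = (1.055e-34 J·s)/(2 × 8.400e-10 m) = 6.277e-26 kg·m/s

(b) The velocity uncertainty:
Δv = Δp/m = (6.277e-26 kg·m/s)/(9.109e-31 kg) = 6.891e+04 m/s = 68.909 km/s

(c) The de Broglie wavelength for this momentum:
λ = h/p = (6.626e-34 J·s)/(6.277e-26 kg·m/s) = 1.056e-08 m = 10.556 nm

Note: The de Broglie wavelength is comparable to the localization size, as expected from wave-particle duality.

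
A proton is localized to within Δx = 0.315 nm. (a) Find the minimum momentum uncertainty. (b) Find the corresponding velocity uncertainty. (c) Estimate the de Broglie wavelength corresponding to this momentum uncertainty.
(a) Δp_min = 1.674 × 10^-25 kg·m/s
(b) Δv_min = 100.078 m/s
(c) λ_dB = 3.958 nm

Step-by-step:

(a) From the uncertainty principle:
Δp_min = ℏ/(2Δx) = (1.055e-34 J·s)/(2 × 3.150e-10 m) = 1.674e-25 kg·m/s

(b) The velocity uncertainty:
Δv = Δp/m = (1.674e-25 kg·m/s)/(1.673e-27 kg) = 1.001e+02 m/s = 100.078 m/s

(c) The de Broglie wavelength for this momentum:
λ = h/p = (6.626e-34 J·s)/(1.674e-25 kg·m/s) = 3.958e-09 m = 3.958 nm

Note: The de Broglie wavelength is comparable to the localization size, as expected from wave-particle duality.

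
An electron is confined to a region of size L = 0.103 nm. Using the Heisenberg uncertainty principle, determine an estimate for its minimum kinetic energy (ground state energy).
897.818 meV

Using the uncertainty principle to estimate ground state energy:

1. The position uncertainty is approximately the confinement size:
   Δx ≈ L = 1.030e-10 m

2. From ΔxΔp ≥ ℏ/2, the minimum momentum uncertainty is:
   Δp ≈ ℏ/(2L) = 5.119e-25 kg·m/s

3. The kinetic energy is approximately:
   KE ≈ (Δp)²/(2m) = (5.119e-25)²/(2 × 9.109e-31 kg)
   KE ≈ 1.438e-19 J = 897.818 meV

This is an order-of-magnitude estimate of the ground state energy.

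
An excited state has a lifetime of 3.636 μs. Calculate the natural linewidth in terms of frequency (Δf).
21.886 kHz

Using the energy-time uncertainty principle and E = hf:
ΔEΔt ≥ ℏ/2
hΔf·Δt ≥ ℏ/2

The minimum frequency uncertainty is:
Δf = ℏ/(2hτ) = 1/(4πτ)
Δf = 1/(4π × 3.636e-06 s)
Δf = 2.189e+04 Hz = 21.886 kHz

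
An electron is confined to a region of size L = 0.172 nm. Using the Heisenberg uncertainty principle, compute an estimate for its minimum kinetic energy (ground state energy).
321.963 meV

Using the uncertainty principle to estimate ground state energy:

1. The position uncertainty is approximately the confinement size:
   Δx ≈ L = 1.720e-10 m

2. From ΔxΔp ≥ ℏ/2, the minimum momentum uncertainty is:
   Δp ≈ ℏ/(2L) = 3.066e-25 kg·m/s

3. The kinetic energy is approximately:
   KE ≈ (Δp)²/(2m) = (3.066e-25)²/(2 × 9.109e-31 kg)
   KE ≈ 5.158e-20 J = 321.963 meV

This is an order-of-magnitude estimate of the ground state energy.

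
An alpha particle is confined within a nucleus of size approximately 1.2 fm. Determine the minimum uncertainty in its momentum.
4.394 × 10^-20 kg·m/s

Using the Heisenberg uncertainty principle:
ΔxΔp ≥ ℏ/2

With Δx ≈ L = 1.200e-15 m (the confinement size):
Δp_min = ℏ/(2Δx)
Δp_min = (1.055e-34 J·s) / (2 × 1.200e-15 m)
Δp_min = 4.394e-20 kg·m/s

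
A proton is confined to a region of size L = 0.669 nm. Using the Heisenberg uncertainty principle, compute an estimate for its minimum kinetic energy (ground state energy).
11.590 μeV

Using the uncertainty principle to estimate ground state energy:

1. The position uncertainty is approximately the confinement size:
   Δx ≈ L = 6.690e-10 m

2. From ΔxΔp ≥ ℏ/2, the minimum momentum uncertainty is:
   Δp ≈ ℏ/(2L) = 7.882e-26 kg·m/s

3. The kinetic energy is approximately:
   KE ≈ (Δp)²/(2m) = (7.882e-26)²/(2 × 1.673e-27 kg)
   KE ≈ 1.857e-24 J = 11.590 μeV

This is an order-of-magnitude estimate of the ground state energy.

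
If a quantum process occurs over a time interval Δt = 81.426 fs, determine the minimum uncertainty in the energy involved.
4.042 meV

Using the energy-time uncertainty principle:
ΔEΔt ≥ ℏ/2

The minimum uncertainty in energy is:
ΔE_min = ℏ/(2Δt)
ΔE_min = (1.055e-34 J·s) / (2 × 8.143e-14 s)
ΔE_min = 6.476e-22 J = 4.042 meV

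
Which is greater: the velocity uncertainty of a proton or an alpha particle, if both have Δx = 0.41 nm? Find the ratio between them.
The proton has the larger minimum velocity uncertainty, by a ratio of 4.0.

For both particles, Δp_min = ℏ/(2Δx) = 1.286e-25 kg·m/s (same for both).

The velocity uncertainty is Δv = Δp/m:
- proton: Δv = 1.286e-25 / 1.673e-27 = 7.689e+01 m/s = 76.889 m/s
- alpha particle: Δv = 1.286e-25 / 6.645e-27 = 1.935e+01 m/s = 19.355 m/s

Ratio: 7.689e+01 / 1.935e+01 = 4.0

The lighter particle has larger velocity uncertainty because Δv ∝ 1/m.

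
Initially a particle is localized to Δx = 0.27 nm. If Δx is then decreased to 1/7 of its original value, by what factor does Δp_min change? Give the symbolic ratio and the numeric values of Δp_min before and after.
Original Δp_min = 1.953 × 10^-25 kg·m/s; new Δp'_min = 1.367 × 10^-24 kg·m/s; ratio Δp'_min/Δp_min = 7.

From the uncertainty principle ΔxΔp ≥ ℏ/2, the minimum momentum uncertainty is Δp_min = ℏ/(2Δx).

Original (Δx = 0.27 nm = 2.700e-10 m):
Δp_min = (1.055e-34 J·s)/(2 × 2.700e-10 m) = 1.953e-25 kg·m/s

When Δx → (1/7)Δx:
Δp'_min = ℏ/(2 × (1/7)Δx) = 7 × ℏ/(2Δx) = 7 × Δp_min
Δp'_min = 7 × 1.953e-25 kg·m/s = 1.367e-24 kg·m/s

Since Δp_min ∝ 1/Δx, when Δx is decreased to 1/7 of its original value, Δp_min increases to 7 times its original value.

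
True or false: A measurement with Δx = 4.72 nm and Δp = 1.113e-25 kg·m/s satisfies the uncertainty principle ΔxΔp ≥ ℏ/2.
Yes, it satisfies the uncertainty principle.

Calculate the product ΔxΔp:
ΔxΔp = (4.720e-09 m) × (1.113e-25 kg·m/s)
ΔxΔp = 5.253e-34 J·s

Compare to the minimum allowed value ℏ/2:
ℏ/2 = 5.273e-35 J·s

Since ΔxΔp = 5.253e-34 J·s ≥ 5.273e-35 J·s = ℏ/2,
the measurement satisfies the uncertainty principle.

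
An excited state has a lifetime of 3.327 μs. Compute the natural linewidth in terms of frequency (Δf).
23.919 kHz

Using the energy-time uncertainty principle and E = hf:
ΔEΔt ≥ ℏ/2
hΔf·Δt ≥ ℏ/2

The minimum frequency uncertainty is:
Δf = ℏ/(2hτ) = 1/(4πτ)
Δf = 1/(4π × 3.327e-06 s)
Δf = 2.392e+04 Hz = 23.919 kHz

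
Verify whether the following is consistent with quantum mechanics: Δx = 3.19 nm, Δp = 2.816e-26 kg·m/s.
Yes, it satisfies the uncertainty principle.

Calculate the product ΔxΔp:
ΔxΔp = (3.190e-09 m) × (2.816e-26 kg·m/s)
ΔxΔp = 8.983e-35 J·s

Compare to the minimum allowed value ℏ/2:
ℏ/2 = 5.273e-35 J·s

Since ΔxΔp = 8.983e-35 J·s ≥ 5.273e-35 J·s = ℏ/2,
the measurement satisfies the uncertainty principle.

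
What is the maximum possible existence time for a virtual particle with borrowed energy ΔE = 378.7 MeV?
8.690 × 10^-25 s

Using the energy-time uncertainty principle:
ΔEΔt ≥ ℏ/2

For a virtual particle borrowing energy ΔE, the maximum lifetime is:
Δt_max = ℏ/(2ΔE)

Converting energy:
ΔE = 378.7 MeV = 6.067e-11 J

Δt_max = (1.055e-34 J·s) / (2 × 6.067e-11 J)
Δt_max = 8.690e-25 s = 8.690 × 10^-25 s

Virtual particles with higher borrowed energy exist for shorter times.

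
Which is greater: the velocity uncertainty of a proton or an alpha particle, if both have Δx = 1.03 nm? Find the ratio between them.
The proton has the larger minimum velocity uncertainty, by a ratio of 4.0.

For both particles, Δp_min = ℏ/(2Δx) = 5.119e-26 kg·m/s (same for both).

The velocity uncertainty is Δv = Δp/m:
- proton: Δv = 5.119e-26 / 1.673e-27 = 3.061e+01 m/s = 30.606 m/s
- alpha particle: Δv = 5.119e-26 / 6.645e-27 = 7.704e+00 m/s = 7.704 m/s

Ratio: 3.061e+01 / 7.704e+00 = 4.0

The lighter particle has larger velocity uncertainty because Δv ∝ 1/m.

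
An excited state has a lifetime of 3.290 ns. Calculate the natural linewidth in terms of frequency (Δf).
24.188 MHz

Using the energy-time uncertainty principle and E = hf:
ΔEΔt ≥ ℏ/2
hΔf·Δt ≥ ℏ/2

The minimum frequency uncertainty is:
Δf = ℏ/(2hτ) = 1/(4πτ)
Δf = 1/(4π × 3.290e-09 s)
Δf = 2.419e+07 Hz = 24.188 MHz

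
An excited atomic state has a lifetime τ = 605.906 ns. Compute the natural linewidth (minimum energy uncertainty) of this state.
543.163 peV

Using the energy-time uncertainty principle:
ΔEΔt ≥ ℏ/2

The lifetime τ represents the time uncertainty Δt.
The natural linewidth (minimum energy uncertainty) is:

ΔE = ℏ/(2τ)
ΔE = (1.055e-34 J·s) / (2 × 6.059e-07 s)
ΔE = 8.702e-29 J = 543.163 peV

This natural linewidth limits the precision of spectroscopic measurements.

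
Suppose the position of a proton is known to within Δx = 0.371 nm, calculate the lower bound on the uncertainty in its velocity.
84.972 m/s

Using the Heisenberg uncertainty principle and Δp = mΔv:
ΔxΔp ≥ ℏ/2
Δx(mΔv) ≥ ℏ/2

The minimum uncertainty in velocity is:
Δv_min = ℏ/(2mΔx)
Δv_min = (1.055e-34 J·s) / (2 × 1.673e-27 kg × 3.710e-10 m)
Δv_min = 8.497e+01 m/s = 84.972 m/s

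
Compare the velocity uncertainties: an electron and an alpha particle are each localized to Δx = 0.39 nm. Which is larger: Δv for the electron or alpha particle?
The electron has the larger minimum velocity uncertainty, by a ratio of 7294.3.

For both particles, Δp_min = ℏ/(2Δx) = 1.352e-25 kg·m/s (same for both).

The velocity uncertainty is Δv = Δp/m:
- electron: Δv = 1.352e-25 / 9.109e-31 = 1.484e+05 m/s = 148.420 km/s
- alpha particle: Δv = 1.352e-25 / 6.645e-27 = 2.035e+01 m/s = 20.347 m/s

Ratio: 1.484e+05 / 2.035e+01 = 7294.3

The lighter particle has larger velocity uncertainty because Δv ∝ 1/m.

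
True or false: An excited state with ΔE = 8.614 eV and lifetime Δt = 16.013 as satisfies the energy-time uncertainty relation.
No, it violates the uncertainty relation.

Calculate the product ΔEΔt:
ΔE = 8.614 eV = 1.380e-18 J
ΔEΔt = (1.380e-18 J) × (1.601e-17 s)
ΔEΔt = 2.210e-35 J·s

Compare to the minimum allowed value ℏ/2:
ℏ/2 = 5.273e-35 J·s

Since ΔEΔt = 2.210e-35 J·s < 5.273e-35 J·s = ℏ/2,
this violates the uncertainty relation.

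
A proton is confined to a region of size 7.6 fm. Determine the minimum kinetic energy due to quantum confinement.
89.810 keV

Using the uncertainty principle:

1. Position uncertainty: Δx ≈ 7.600e-15 m
2. Minimum momentum uncertainty: Δp = ℏ/(2Δx) = 6.938e-21 kg·m/s
3. Minimum kinetic energy:
   KE = (Δp)²/(2m) = (6.938e-21)²/(2 × 1.673e-27 kg)
   KE = 1.439e-14 J = 89.810 keV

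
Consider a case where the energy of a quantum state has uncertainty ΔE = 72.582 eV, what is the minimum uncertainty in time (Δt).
4.534 as

Using the energy-time uncertainty principle:
ΔEΔt ≥ ℏ/2

The minimum uncertainty in time is:
Δt_min = ℏ/(2ΔE)
Δt_min = (1.055e-34 J·s) / (2 × 1.163e-17 J)
Δt_min = 4.534e-18 s = 4.534 as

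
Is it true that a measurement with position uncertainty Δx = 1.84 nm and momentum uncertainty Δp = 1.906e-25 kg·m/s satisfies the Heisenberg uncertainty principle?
Yes, it satisfies the uncertainty principle.

Calculate the product ΔxΔp:
ΔxΔp = (1.840e-09 m) × (1.906e-25 kg·m/s)
ΔxΔp = 3.507e-34 J·s

Compare to the minimum allowed value ℏ/2:
ℏ/2 = 5.273e-35 J·s

Since ΔxΔp = 3.507e-34 J·s ≥ 5.273e-35 J·s = ℏ/2,
the measurement satisfies the uncertainty principle.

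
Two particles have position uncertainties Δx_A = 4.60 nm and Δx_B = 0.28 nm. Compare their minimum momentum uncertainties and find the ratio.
Particle B has the larger minimum momentum uncertainty, by a factor of 16.43.

For each particle, the minimum momentum uncertainty is Δp_min = ℏ/(2Δx):

Particle A: Δp_A = ℏ/(2×4.600e-09 m) = 1.146e-26 kg·m/s
Particle B: Δp_B = ℏ/(2×2.800e-10 m) = 1.883e-25 kg·m/s

Ratio: Δp_B/Δp_A = 16.43

Since Δp_min ∝ 1/Δx, the particle with smaller position uncertainty (B) has larger momentum uncertainty.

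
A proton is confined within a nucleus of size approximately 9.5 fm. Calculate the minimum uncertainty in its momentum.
5.550 × 10^-21 kg·m/s

Using the Heisenberg uncertainty principle:
ΔxΔp ≥ ℏ/2

With Δx ≈ L = 9.500e-15 m (the confinement size):
Δp_min = ℏ/(2Δx)
Δp_min = (1.055e-34 J·s) / (2 × 9.500e-15 m)
Δp_min = 5.550e-21 kg·m/s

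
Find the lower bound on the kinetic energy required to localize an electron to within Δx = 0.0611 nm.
2.551 eV

Localizing a particle requires giving it sufficient momentum uncertainty:

1. From uncertainty principle: Δp ≥ ℏ/(2Δx)
   Δp_min = (1.055e-34 J·s) / (2 × 6.110e-11 m)
   Δp_min = 8.630e-25 kg·m/s

2. This momentum uncertainty corresponds to kinetic energy:
   KE ≈ (Δp)²/(2m) = (8.630e-25)²/(2 × 9.109e-31 kg)
   KE = 4.088e-19 J = 2.551 eV

Tighter localization requires more energy.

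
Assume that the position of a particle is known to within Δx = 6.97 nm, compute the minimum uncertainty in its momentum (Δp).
7.565 × 10^-27 kg·m/s

Using the Heisenberg uncertainty principle:
ΔxΔp ≥ ℏ/2

The minimum uncertainty in momentum is:
Δp_min = ℏ/(2Δx)
Δp_min = (1.055e-34 J·s) / (2 × 6.970e-09 m)
Δp_min = 7.565e-27 kg·m/s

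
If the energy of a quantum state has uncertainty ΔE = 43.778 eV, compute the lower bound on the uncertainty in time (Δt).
7.518 as

Using the energy-time uncertainty principle:
ΔEΔt ≥ ℏ/2

The minimum uncertainty in time is:
Δt_min = ℏ/(2ΔE)
Δt_min = (1.055e-34 J·s) / (2 × 7.014e-18 J)
Δt_min = 7.518e-18 s = 7.518 as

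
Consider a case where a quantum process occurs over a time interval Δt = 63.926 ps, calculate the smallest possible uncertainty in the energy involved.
5.148 μeV

Using the energy-time uncertainty principle:
ΔEΔt ≥ ℏ/2

The minimum uncertainty in energy is:
ΔE_min = ℏ/(2Δt)
ΔE_min = (1.055e-34 J·s) / (2 × 6.393e-11 s)
ΔE_min = 8.248e-25 J = 5.148 μeV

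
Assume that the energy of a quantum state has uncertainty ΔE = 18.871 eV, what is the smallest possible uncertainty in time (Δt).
17.440 as

Using the energy-time uncertainty principle:
ΔEΔt ≥ ℏ/2

The minimum uncertainty in time is:
Δt_min = ℏ/(2ΔE)
Δt_min = (1.055e-34 J·s) / (2 × 3.023e-18 J)
Δt_min = 1.744e-17 s = 17.440 as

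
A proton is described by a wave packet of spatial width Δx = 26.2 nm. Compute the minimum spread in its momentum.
2.013 × 10^-27 kg·m/s

For a wave packet, the spatial width Δx and momentum spread Δp are related by the uncertainty principle:
ΔxΔp ≥ ℏ/2

The minimum momentum spread is:
Δp_min = ℏ/(2Δx)
Δp_min = (1.055e-34 J·s) / (2 × 2.620e-08 m)
Δp_min = 2.013e-27 kg·m/s

A wave packet cannot have both a well-defined position and well-defined momentum.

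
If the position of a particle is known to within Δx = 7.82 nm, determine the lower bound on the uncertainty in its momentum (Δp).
6.743 × 10^-27 kg·m/s

Using the Heisenberg uncertainty principle:
ΔxΔp ≥ ℏ/2

The minimum uncertainty in momentum is:
Δp_min = ℏ/(2Δx)
Δp_min = (1.055e-34 J·s) / (2 × 7.820e-09 m)
Δp_min = 6.743e-27 kg·m/s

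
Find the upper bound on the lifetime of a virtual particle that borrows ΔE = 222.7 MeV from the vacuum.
1.478 ys

Using the energy-time uncertainty principle:
ΔEΔt ≥ ℏ/2

For a virtual particle borrowing energy ΔE, the maximum lifetime is:
Δt_max = ℏ/(2ΔE)

Converting energy:
ΔE = 222.7 MeV = 3.568e-11 J

Δt_max = (1.055e-34 J·s) / (2 × 3.568e-11 J)
Δt_max = 1.478e-24 s = 1.478 ys

Virtual particles with higher borrowed energy exist for shorter times.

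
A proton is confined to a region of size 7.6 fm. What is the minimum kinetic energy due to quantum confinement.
89.810 keV

Using the uncertainty principle:

1. Position uncertainty: Δx ≈ 7.600e-15 m
2. Minimum momentum uncertainty: Δp = ℏ/(2Δx) = 6.938e-21 kg·m/s
3. Minimum kinetic energy:
   KE = (Δp)²/(2m) = (6.938e-21)²/(2 × 1.673e-27 kg)
   KE = 1.439e-14 J = 89.810 keV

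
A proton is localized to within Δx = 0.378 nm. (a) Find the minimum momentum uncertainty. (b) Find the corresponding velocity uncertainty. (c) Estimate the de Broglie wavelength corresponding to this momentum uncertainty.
(a) Δp_min = 1.395 × 10^-25 kg·m/s
(b) Δv_min = 83.398 m/s
(c) λ_dB = 4.750 nm

Step-by-step:

(a) From the uncertainty principle:
Δp_min = ℏ/(2Δx) = (1.055e-34 J·s)/(2 × 3.780e-10 m) = 1.395e-25 kg·m/s

(b) The velocity uncertainty:
Δv = Δp/m = (1.395e-25 kg·m/s)/(1.673e-27 kg) = 8.340e+01 m/s = 83.398 m/s

(c) The de Broglie wavelength for this momentum:
λ = h/p = (6.626e-34 J·s)/(1.395e-25 kg·m/s) = 4.750e-09 m = 4.750 nm

Note: The de Broglie wavelength is comparable to the localization size, as expected from wave-particle duality.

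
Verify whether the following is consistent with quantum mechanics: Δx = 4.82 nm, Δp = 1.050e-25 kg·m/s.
Yes, it satisfies the uncertainty principle.

Calculate the product ΔxΔp:
ΔxΔp = (4.820e-09 m) × (1.050e-25 kg·m/s)
ΔxΔp = 5.061e-34 J·s

Compare to the minimum allowed value ℏ/2:
ℏ/2 = 5.273e-35 J·s

Since ΔxΔp = 5.061e-34 J·s ≥ 5.273e-35 J·s = ℏ/2,
the measurement satisfies the uncertainty principle.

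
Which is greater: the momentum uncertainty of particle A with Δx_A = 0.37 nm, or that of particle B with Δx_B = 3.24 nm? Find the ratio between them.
Particle A has the larger minimum momentum uncertainty, by a factor of 8.76.

For each particle, the minimum momentum uncertainty is Δp_min = ℏ/(2Δx):

Particle A: Δp_A = ℏ/(2×3.700e-10 m) = 1.425e-25 kg·m/s
Particle B: Δp_B = ℏ/(2×3.240e-09 m) = 1.627e-26 kg·m/s

Ratio: Δp_A/Δp_B = 8.76

Since Δp_min ∝ 1/Δx, the particle with smaller position uncertainty (A) has larger momentum uncertainty.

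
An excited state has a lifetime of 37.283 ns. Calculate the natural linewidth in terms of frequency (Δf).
2.134 MHz

Using the energy-time uncertainty principle and E = hf:
ΔEΔt ≥ ℏ/2
hΔf·Δt ≥ ℏ/2

The minimum frequency uncertainty is:
Δf = ℏ/(2hτ) = 1/(4πτ)
Δf = 1/(4π × 3.728e-08 s)
Δf = 2.134e+06 Hz = 2.134 MHz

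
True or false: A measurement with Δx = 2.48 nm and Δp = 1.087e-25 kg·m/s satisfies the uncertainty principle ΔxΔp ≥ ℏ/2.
Yes, it satisfies the uncertainty principle.

Calculate the product ΔxΔp:
ΔxΔp = (2.480e-09 m) × (1.087e-25 kg·m/s)
ΔxΔp = 2.696e-34 J·s

Compare to the minimum allowed value ℏ/2:
ℏ/2 = 5.273e-35 J·s

Since ΔxΔp = 2.696e-34 J·s ≥ 5.273e-35 J·s = ℏ/2,
the measurement satisfies the uncertainty principle.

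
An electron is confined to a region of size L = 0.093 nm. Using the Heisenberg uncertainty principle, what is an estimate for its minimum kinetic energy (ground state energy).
1.101 eV

Using the uncertainty principle to estimate ground state energy:

1. The position uncertainty is approximately the confinement size:
   Δx ≈ L = 9.300e-11 m

2. From ΔxΔp ≥ ℏ/2, the minimum momentum uncertainty is:
   Δp ≈ ℏ/(2L) = 5.670e-25 kg·m/s

3. The kinetic energy is approximately:
   KE ≈ (Δp)²/(2m) = (5.670e-25)²/(2 × 9.109e-31 kg)
   KE ≈ 1.764e-19 J = 1.101 eV

This is an order-of-magnitude estimate of the ground state energy.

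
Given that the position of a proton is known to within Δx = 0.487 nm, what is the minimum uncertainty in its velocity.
64.732 m/s

Using the Heisenberg uncertainty principle and Δp = mΔv:
ΔxΔp ≥ ℏ/2
Δx(mΔv) ≥ ℏ/2

The minimum uncertainty in velocity is:
Δv_min = ℏ/(2mΔx)
Δv_min = (1.055e-34 J·s) / (2 × 1.673e-27 kg × 4.870e-10 m)
Δv_min = 6.473e+01 m/s = 64.732 m/s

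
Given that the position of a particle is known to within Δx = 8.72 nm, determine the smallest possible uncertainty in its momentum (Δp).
6.047 × 10^-27 kg·m/s

Using the Heisenberg uncertainty principle:
ΔxΔp ≥ ℏ/2

The minimum uncertainty in momentum is:
Δp_min = ℏ/(2Δx)
Δp_min = (1.055e-34 J·s) / (2 × 8.720e-09 m)
Δp_min = 6.047e-27 kg·m/s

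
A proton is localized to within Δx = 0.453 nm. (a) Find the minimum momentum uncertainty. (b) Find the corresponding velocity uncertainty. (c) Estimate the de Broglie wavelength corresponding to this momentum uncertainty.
(a) Δp_min = 1.164 × 10^-25 kg·m/s
(b) Δv_min = 69.591 m/s
(c) λ_dB = 5.693 nm

Step-by-step:

(a) From the uncertainty principle:
Δp_min = ℏ/(2Δx) = (1.055e-34 J·s)/(2 × 4.530e-10 m) = 1.164e-25 kg·m/s

(b) The velocity uncertainty:
Δv = Δp/m = (1.164e-25 kg·m/s)/(1.673e-27 kg) = 6.959e+01 m/s = 69.591 m/s

(c) The de Broglie wavelength for this momentum:
λ = h/p = (6.626e-34 J·s)/(1.164e-25 kg·m/s) = 5.693e-09 m = 5.693 nm

Note: The de Broglie wavelength is comparable to the localization size, as expected from wave-particle duality.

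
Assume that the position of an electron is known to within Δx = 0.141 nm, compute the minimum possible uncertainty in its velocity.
410.524 km/s

Using the Heisenberg uncertainty principle and Δp = mΔv:
ΔxΔp ≥ ℏ/2
Δx(mΔv) ≥ ℏ/2

The minimum uncertainty in velocity is:
Δv_min = ℏ/(2mΔx)
Δv_min = (1.055e-34 J·s) / (2 × 9.109e-31 kg × 1.410e-10 m)
Δv_min = 4.105e+05 m/s = 410.524 km/s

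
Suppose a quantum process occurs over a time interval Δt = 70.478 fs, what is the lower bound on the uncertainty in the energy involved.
4.670 meV

Using the energy-time uncertainty principle:
ΔEΔt ≥ ℏ/2

The minimum uncertainty in energy is:
ΔE_min = ℏ/(2Δt)
ΔE_min = (1.055e-34 J·s) / (2 × 7.048e-14 s)
ΔE_min = 7.482e-22 J = 4.670 meV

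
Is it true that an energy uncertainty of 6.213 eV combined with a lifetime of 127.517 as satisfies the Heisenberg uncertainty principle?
Yes, it satisfies the uncertainty relation.

Calculate the product ΔEΔt:
ΔE = 6.213 eV = 9.954e-19 J
ΔEΔt = (9.954e-19 J) × (1.275e-16 s)
ΔEΔt = 1.269e-34 J·s

Compare to the minimum allowed value ℏ/2:
ℏ/2 = 5.273e-35 J·s

Since ΔEΔt = 1.269e-34 J·s ≥ 5.273e-35 J·s = ℏ/2,
this satisfies the uncertainty relation.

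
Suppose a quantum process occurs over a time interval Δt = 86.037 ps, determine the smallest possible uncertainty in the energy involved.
3.825 μeV

Using the energy-time uncertainty principle:
ΔEΔt ≥ ℏ/2

The minimum uncertainty in energy is:
ΔE_min = ℏ/(2Δt)
ΔE_min = (1.055e-34 J·s) / (2 × 8.604e-11 s)
ΔE_min = 6.129e-25 J = 3.825 μeV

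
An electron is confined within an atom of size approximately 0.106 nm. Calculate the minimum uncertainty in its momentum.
4.974 × 10^-25 kg·m/s

Using the Heisenberg uncertainty principle:
ΔxΔp ≥ ℏ/2

With Δx ≈ L = 1.060e-10 m (the confinement size):
Δp_min = ℏ/(2Δx)
Δp_min = (1.055e-34 J·s) / (2 × 1.060e-10 m)
Δp_min = 4.974e-25 kg·m/s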